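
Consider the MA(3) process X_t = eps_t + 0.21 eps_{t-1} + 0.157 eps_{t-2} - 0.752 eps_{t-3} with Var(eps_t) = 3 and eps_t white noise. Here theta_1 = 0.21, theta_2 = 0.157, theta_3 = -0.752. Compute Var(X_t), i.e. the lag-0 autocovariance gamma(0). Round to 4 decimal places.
\gamma(0) = 4.9028

For an MA(q) process X_t = eps_t + sum_i theta_i eps_{t-i} with
Var(eps_t) = sigma^2, the variance is
  gamma(0) = sigma^2 * (1 + sum_i theta_i^2).
  sum_i theta_i^2 = (0.21)^2 + (0.157)^2 + (-0.752)^2 = 0.0441 + 0.024649 + 0.565504 = 0.634253.
  gamma(0) = 3 * (1 + 0.634253) = 3 * 1.634253 = 4.902759, which rounds to 4.9028.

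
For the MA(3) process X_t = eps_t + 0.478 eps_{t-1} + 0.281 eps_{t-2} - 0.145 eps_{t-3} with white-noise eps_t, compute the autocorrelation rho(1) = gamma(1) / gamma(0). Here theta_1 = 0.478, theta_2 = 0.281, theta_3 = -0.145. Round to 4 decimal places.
\rho(1) = 0.4302

For an MA(q) process with theta_0 = 1, the autocovariance is
  gamma(k) = sigma^2 * sum_{i=0..q-k} theta_i * theta_{i+k},
and rho(k) = gamma(k) / gamma(0). Sigma^2 cancels.
  numerator   = (1)*(0.478) + (0.478)*(0.281) + (0.281)*(-0.145) = 0.571573.
  denominator = (1)^2 + (0.478)^2 + (0.281)^2 + (-0.145)^2 = 1.32847.
  rho(1) = 0.571573 / 1.32847 = 0.4302.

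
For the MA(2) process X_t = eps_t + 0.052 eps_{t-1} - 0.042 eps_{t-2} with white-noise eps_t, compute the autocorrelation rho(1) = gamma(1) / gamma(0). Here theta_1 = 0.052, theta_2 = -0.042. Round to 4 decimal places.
\rho(1) = 0.0496

For an MA(q) process with theta_0 = 1, the autocovariance is
  gamma(k) = sigma^2 * sum_{i=0..q-k} theta_i * theta_{i+k},
and rho(k) = gamma(k) / gamma(0). Sigma^2 cancels.
  numerator   = (1)*(0.052) + (0.052)*(-0.042) = 0.049816.
  denominator = (1)^2 + (0.052)^2 + (-0.042)^2 = 1.004468.
  rho(1) = 0.049816 / 1.004468 = 0.0496.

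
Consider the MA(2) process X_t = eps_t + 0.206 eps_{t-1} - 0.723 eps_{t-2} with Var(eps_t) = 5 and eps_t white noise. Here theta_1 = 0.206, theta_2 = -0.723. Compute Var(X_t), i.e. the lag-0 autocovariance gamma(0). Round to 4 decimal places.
\gamma(0) = 7.8258

For an MA(q) process X_t = eps_t + sum_i theta_i eps_{t-i} with
Var(eps_t) = sigma^2, the variance is
  gamma(0) = sigma^2 * (1 + sum_i theta_i^2).
  sum_i theta_i^2 = (0.206)^2 + (-0.723)^2 = 0.042436 + 0.522729 = 0.565165.
  gamma(0) = 5 * (1 + 0.565165) = 5 * 1.565165 = 7.825825, which rounds to 7.8258.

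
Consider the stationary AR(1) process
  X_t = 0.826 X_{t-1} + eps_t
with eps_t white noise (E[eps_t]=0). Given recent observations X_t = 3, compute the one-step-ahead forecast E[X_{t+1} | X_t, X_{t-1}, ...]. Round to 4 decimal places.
E[X_{t+1} \mid \mathcal F_t] = 2.4780

For an AR(p) model X_t = c + sum_i phi_i X_{t-i} + eps_t, the
one-step-ahead conditional mean is
  E[X_{t+1} | X_t, ...] = c + sum_i phi_i X_{t+1-i}.
Substitute known values:
  E[X_{t+1} | ...] = (0.826) * (3)
                   = 2.4780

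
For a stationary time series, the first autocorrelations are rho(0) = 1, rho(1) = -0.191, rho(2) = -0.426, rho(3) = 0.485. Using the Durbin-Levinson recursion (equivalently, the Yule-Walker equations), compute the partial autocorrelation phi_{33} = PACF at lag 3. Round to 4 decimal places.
\phi_{33} = 0.3680

The PACF at lag k is phi_{kk}, the last component of the solution
to the Yule-Walker system G_k phi = r_k where
  (G_k)_{ij} = rho(|i - j|), (r_k)_i = rho(i), i,j = 1..k.
Equivalently, Durbin-Levinson gives phi_{kk} iteratively:
  phi_{11} = rho(1)
  phi_{kk} = [rho(k) - sum_{j=1..k-1} phi_{k-1,j} rho(k-j)]
            / [1 - sum_{j=1..k-1} phi_{k-1,j} rho(j)],
  phi_{k,j} = phi_{k-1,j} - phi_{kk} phi_{k-1,k-j},  j = 1..k-1.
Step k = 1:
  phi_11 = rho(1) = -0.191.
Step k = 2:
  phi_22 = [rho(2) - phi_11 rho(1)] / [1 - phi_11 rho(1)] = [-0.426 - (-0.191)(-0.191)] / [1 - (-0.191)(-0.191)]
         = -0.462481 / 0.963519 = -0.479992.
  Update: phi_21 = phi_11 - phi_22 phi_11 = -0.191 - (-0.479992)(-0.191) = -0.282678.
Step k = 3:
  phi_33 = [rho(3) - phi_21 rho(2) - phi_22 rho(1)] / [1 - phi_21 rho(1) - phi_22 rho(2)]
    numerator   = 0.485 - (-0.282678)(-0.426) - (-0.479992)(-0.191) = 0.27290062
    denominator = 1 - (-0.282678)(-0.191) - (-0.479992)(-0.426) = 0.74153202
  phi_33 = 0.27290062 / 0.74153202 = 0.368.
Therefore phi_{33} = 0.3680.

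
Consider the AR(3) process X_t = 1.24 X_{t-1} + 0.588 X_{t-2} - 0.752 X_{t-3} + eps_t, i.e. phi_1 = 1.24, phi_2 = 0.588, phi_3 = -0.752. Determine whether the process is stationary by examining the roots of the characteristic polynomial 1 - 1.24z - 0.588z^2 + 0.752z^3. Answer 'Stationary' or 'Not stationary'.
\text{Not stationary}

The AR(p) characteristic polynomial is P(z) = 1 - 1.24z - 0.588z^2 + 0.752z^3.
Stationarity requires all roots to lie outside the unit circle, i.e. |z| > 1 for every root.
Degree 3: look for a simple real root z0 first, then factor out (1 - z/z0) and solve the remaining quadratic.
Testing z0 = 1.25: P(1.25) = 1 + (-1.24)(1.25) + (-0.588)(1.25)^2 + (0.752)(1.25)^3
  = 1 + (-1.55) + (-0.91875) + (1.46875) = 0.  So z_0 = 1.25 is a root, |z_0| = 1.25.
Divide out the factor (1 - 0.8 z) = (1 - z/z0) (since 1/z0 = 0.8):
  P(z) = (1 - 0.8 z)(1 + (-0.44) z + (-0.94) z^2)
  [check: z-coef -0.44 - (0.8) = -1.24; z^2-coef -0.94 - (0.8)(-0.44) = -0.588; z^3-coef -(0.8)(-0.94) = 0.752.]
Remaining roots from the quadratic factor 1 + (-0.44) z + (-0.94) z^2:
  Set 1 + (-0.44) z + (-0.94) z^2 = 0, i.e. a z^2 + b z + c = 0 with a = -0.94, b = -0.44, c = 1.
  Discriminant D = b^2 - 4ac = (-0.44)^2 - 4*(-0.94)*1 = 0.1936 - (-3.76) = 3.9536.
  D >= 0, so the roots are real: z = (-b +/- sqrt(D)) / (2a) = (0.44 +/- 1.988366) / (-1.88).
    z_1 = (0.44 + 1.988366) / (-1.88) = -1.2917,   |z_1| = 1.2917.
    z_2 = (0.44 - 1.988366) / (-1.88) = 0.8236,   |z_2| = 0.8236.
Moduli of all roots: 1.2500, 1.2917, 0.8236.
All moduli strictly greater than 1? No.
Verdict: Not stationary.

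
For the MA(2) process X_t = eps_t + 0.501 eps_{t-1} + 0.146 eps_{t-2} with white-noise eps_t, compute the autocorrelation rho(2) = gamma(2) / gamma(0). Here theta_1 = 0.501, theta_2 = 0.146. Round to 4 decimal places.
\rho(2) = 0.1148

For an MA(q) process with theta_0 = 1, the autocovariance is
  gamma(k) = sigma^2 * sum_{i=0..q-k} theta_i * theta_{i+k},
and rho(k) = gamma(k) / gamma(0). Sigma^2 cancels.
  numerator   = (1)*(0.146) = 0.146.
  denominator = (1)^2 + (0.501)^2 + (0.146)^2 = 1.272317.
  rho(2) = 0.146 / 1.272317 = 0.1148.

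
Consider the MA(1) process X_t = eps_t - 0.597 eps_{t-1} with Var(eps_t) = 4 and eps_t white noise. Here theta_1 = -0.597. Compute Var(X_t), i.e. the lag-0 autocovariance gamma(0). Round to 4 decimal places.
\gamma(0) = 5.4256

For an MA(q) process X_t = eps_t + sum_i theta_i eps_{t-i} with
Var(eps_t) = sigma^2, the variance is
  gamma(0) = sigma^2 * (1 + sum_i theta_i^2).
  sum_i theta_i^2 = (-0.597)^2 = 0.356409.
  gamma(0) = 4 * (1 + 0.356409) = 4 * 1.356409 = 5.425636, which rounds to 5.4256.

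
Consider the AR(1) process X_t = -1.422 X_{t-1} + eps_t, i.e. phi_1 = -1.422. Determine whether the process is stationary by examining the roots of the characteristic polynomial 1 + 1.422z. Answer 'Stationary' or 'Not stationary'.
\text{Not stationary}

The AR(p) characteristic polynomial is P(z) = 1 + 1.422z.
Stationarity requires all roots to lie outside the unit circle, i.e. |z| > 1 for every root.
This is linear in z: 1 + (1.422) z = 0  =>  z = -1/(1.422) = -0.703235,  |z| = 0.703235.
Moduli of all roots: 0.7032.
All moduli strictly greater than 1? No.
Verdict: Not stationary.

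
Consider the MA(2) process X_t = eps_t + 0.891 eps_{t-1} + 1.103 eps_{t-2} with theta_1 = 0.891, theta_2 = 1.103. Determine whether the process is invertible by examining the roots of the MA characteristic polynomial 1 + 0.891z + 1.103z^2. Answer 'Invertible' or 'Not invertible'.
\text{Not invertible}

The MA(q) characteristic polynomial is P(z) = 1 + 0.891z + 1.103z^2.
Invertibility requires all roots to lie outside the unit circle, i.e. |z| > 1 for every root.
Set 1 + (0.891) z + (1.103) z^2 = 0, i.e. a z^2 + b z + c = 0 with a = 1.103, b = 0.891, c = 1.
Discriminant D = b^2 - 4ac = (0.891)^2 - 4*(1.103)*1 = 0.793881 - (4.412) = -3.618119.
D < 0, so the roots are the complex-conjugate pair z = (-b +/- i sqrt(-D)) / (2a) = -0.4039 +/- 0.8623i.
For a conjugate pair |z|^2 = z * conj(z) = (product of roots) = c/a = 1/(1.103) = 0.906618, so |z| = sqrt(0.906618) = 0.9522 for both roots.
Moduli of all roots: 0.9522, 0.9522.
All moduli strictly greater than 1? No.
Verdict: Not invertible.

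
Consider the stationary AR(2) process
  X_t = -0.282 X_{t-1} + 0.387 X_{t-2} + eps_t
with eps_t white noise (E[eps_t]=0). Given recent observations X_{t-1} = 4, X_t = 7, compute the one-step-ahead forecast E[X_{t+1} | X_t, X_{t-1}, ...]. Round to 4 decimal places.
E[X_{t+1} \mid \mathcal F_t] = -0.4260

For an AR(p) model X_t = c + sum_i phi_i X_{t-i} + eps_t, the
one-step-ahead conditional mean is
  E[X_{t+1} | X_t, ...] = c + sum_i phi_i X_{t+1-i}.
Substitute known values:
  E[X_{t+1} | ...] = (-0.282) * (7) + (0.387) * (4)
                   = -0.4260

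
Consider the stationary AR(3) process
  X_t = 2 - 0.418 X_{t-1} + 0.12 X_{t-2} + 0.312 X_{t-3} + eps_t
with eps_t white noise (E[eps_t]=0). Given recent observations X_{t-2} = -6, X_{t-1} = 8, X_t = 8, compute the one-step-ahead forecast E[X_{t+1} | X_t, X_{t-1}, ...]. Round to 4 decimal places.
E[X_{t+1} \mid \mathcal F_t] = -2.2560

For an AR(p) model X_t = c + sum_i phi_i X_{t-i} + eps_t, the
one-step-ahead conditional mean is
  E[X_{t+1} | X_t, ...] = c + sum_i phi_i X_{t+1-i}.
Substitute known values:
  E[X_{t+1} | ...] = 2 + (-0.418) * (8) + (0.12) * (8) + (0.312) * (-6)
                   = -2.2560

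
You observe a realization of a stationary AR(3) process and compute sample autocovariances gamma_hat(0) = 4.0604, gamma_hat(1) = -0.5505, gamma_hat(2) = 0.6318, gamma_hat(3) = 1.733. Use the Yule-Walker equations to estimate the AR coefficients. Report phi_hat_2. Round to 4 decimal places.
\hat\phi_{2} = 0.1960

The Yule-Walker equations for an AR(p) process read, in matrix form,
  Gamma_p phi = r_p,   with   (Gamma_p)_{ij} = gamma(|i - j|),
                       (r_p)_i = gamma(i),   i,j = 1..p.
Substitute the sample gammas (Toeplitz matrix and right-hand side of size 3):
  Gamma_p = [[4.0604, -0.5505, 0.6318], [-0.5505, 4.0604, -0.5505], [0.6318, -0.5505, 4.0604]]
  r_p     = [-0.5505, 0.6318, 1.733]
Written out (R1..R3):
  (R1) 4.0604 phi_1 - 0.5505 phi_2 + 0.6318 phi_3 = -0.5505
  (R2) -0.5505 phi_1 + 4.0604 phi_2 - 0.5505 phi_3 = 0.6318
  (R3) 0.6318 phi_1 - 0.5505 phi_2 + 4.0604 phi_3 = 1.733
Gaussian elimination:
  R2 <- R2 - (-0.5505/4.0604) R1 = R2 - (-0.135578) R1:  3.985764 phi_2 - 0.464842 phi_3 = 0.557164
  R3 <- R3 - (0.6318/4.0604) R1 = R3 - (0.1556) R1:  -0.464842 phi_2 + 3.962092 phi_3 = 1.818658
  R3 <- R3 - (-0.464842/3.985764) R2 = R3 - (-0.116626) R2:  3.907879 phi_3 = 1.883638
Back-substitution:
  phi_hat_3 = 1.883638 / 3.907879 = 0.48201
  phi_hat_2 = (0.557164 - (-0.464842)(0.48201)) / 3.985764 = 0.196003
  phi_hat_1 = (-0.5505 - (-0.5505)(0.196003) - (0.6318)(0.48201)) / 4.0604 = -0.184005
So phi_hat = [-0.1840, 0.1960, 0.4820].
Therefore phi_hat_2 = 0.1960.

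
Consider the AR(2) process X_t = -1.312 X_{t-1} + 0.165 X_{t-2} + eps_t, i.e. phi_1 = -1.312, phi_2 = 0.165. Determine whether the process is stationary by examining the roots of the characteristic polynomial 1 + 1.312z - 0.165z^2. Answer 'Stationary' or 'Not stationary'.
\text{Not stationary}

The AR(p) characteristic polynomial is P(z) = 1 + 1.312z - 0.165z^2.
Stationarity requires all roots to lie outside the unit circle, i.e. |z| > 1 for every root.
Set 1 + (1.312) z + (-0.165) z^2 = 0, i.e. a z^2 + b z + c = 0 with a = -0.165, b = 1.312, c = 1.
Discriminant D = b^2 - 4ac = (1.312)^2 - 4*(-0.165)*1 = 1.721344 - (-0.66) = 2.381344.
D >= 0, so the roots are real: z = (-b +/- sqrt(D)) / (2a) = (-1.312 +/- 1.54316) / (-0.33).
  z_1 = (-1.312 + 1.54316) / (-0.33) = -0.7005,   |z_1| = 0.7005.
  z_2 = (-1.312 - 1.54316) / (-0.33) = 8.652,   |z_2| = 8.652.
Moduli of all roots: 0.7005, 8.6520.
All moduli strictly greater than 1? No.
Verdict: Not stationary.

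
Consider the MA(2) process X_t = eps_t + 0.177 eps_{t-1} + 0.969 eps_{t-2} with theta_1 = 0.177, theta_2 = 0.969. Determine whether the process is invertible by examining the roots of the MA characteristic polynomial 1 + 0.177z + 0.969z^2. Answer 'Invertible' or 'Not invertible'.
\text{Invertible}

The MA(q) characteristic polynomial is P(z) = 1 + 0.177z + 0.969z^2.
Invertibility requires all roots to lie outside the unit circle, i.e. |z| > 1 for every root.
Set 1 + (0.177) z + (0.969) z^2 = 0, i.e. a z^2 + b z + c = 0 with a = 0.969, b = 0.177, c = 1.
Discriminant D = b^2 - 4ac = (0.177)^2 - 4*(0.969)*1 = 0.031329 - (3.876) = -3.844671.
D < 0, so the roots are the complex-conjugate pair z = (-b +/- i sqrt(-D)) / (2a) = -0.0913 +/- 1.0118i.
For a conjugate pair |z|^2 = z * conj(z) = (product of roots) = c/a = 1/(0.969) = 1.031992, so |z| = sqrt(1.031992) = 1.0159 for both roots.
Moduli of all roots: 1.0159, 1.0159.
All moduli strictly greater than 1? Yes.
Verdict: Invertible.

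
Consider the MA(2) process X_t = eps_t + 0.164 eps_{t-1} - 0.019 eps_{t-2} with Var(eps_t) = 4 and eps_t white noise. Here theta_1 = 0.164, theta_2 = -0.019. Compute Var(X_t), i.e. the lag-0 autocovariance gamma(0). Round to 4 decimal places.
\gamma(0) = 4.1090

For an MA(q) process X_t = eps_t + sum_i theta_i eps_{t-i} with
Var(eps_t) = sigma^2, the variance is
  gamma(0) = sigma^2 * (1 + sum_i theta_i^2).
  sum_i theta_i^2 = (0.164)^2 + (-0.019)^2 = 0.026896 + 0.000361 = 0.027257.
  gamma(0) = 4 * (1 + 0.027257) = 4 * 1.027257 = 4.109028, which rounds to 4.1090.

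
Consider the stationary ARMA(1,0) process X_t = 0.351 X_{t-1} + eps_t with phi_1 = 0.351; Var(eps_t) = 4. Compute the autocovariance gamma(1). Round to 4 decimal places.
\gamma(1) = 1.6013

Multiply the model equation by X_{t-k} and take expectations. With theta_0 = psi_0 = 1 and psi_j the MA(infinity) weights, this gives
  gamma(k) - sum_i phi_i gamma(k-i) = c_k,
  c_k = sigma^2 * sum_{j=k..q} theta_j psi_{j-k}   (c_k = 0 for k > q),
using gamma(-m) = gamma(m).
Pure AR (q = 0): c_0 = sigma^2 = 4, c_k = 0 for k >= 1.
Equations for k = 0 and k = 1 (AR order 1):
  gamma(0) = phi_1 gamma(1) + c_0
  gamma(1) = phi_1 gamma(0) + c_1
Substituting the second into the first: gamma(0) (1 - phi_1^2) = c_0 + phi_1 c_1, so
  gamma(0) = c_0 / (1 - phi_1^2) = 4 / (1 - (0.351)^2) = 4 / 0.876799 = 4.562049.
  gamma(1) = phi_1 gamma(0) = (0.351)(4.562049) = 1.601279.
Therefore gamma(1) = 1.6013 (to 4 decimal places).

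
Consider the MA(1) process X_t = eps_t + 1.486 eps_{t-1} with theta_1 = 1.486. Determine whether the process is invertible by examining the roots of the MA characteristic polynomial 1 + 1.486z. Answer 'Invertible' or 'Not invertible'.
\text{Not invertible}

The MA(q) characteristic polynomial is P(z) = 1 + 1.486z.
Invertibility requires all roots to lie outside the unit circle, i.e. |z| > 1 for every root.
This is linear in z: 1 + (1.486) z = 0  =>  z = -1/(1.486) = -0.672948,  |z| = 0.672948.
Moduli of all roots: 0.6729.
All moduli strictly greater than 1? No.
Verdict: Not invertible.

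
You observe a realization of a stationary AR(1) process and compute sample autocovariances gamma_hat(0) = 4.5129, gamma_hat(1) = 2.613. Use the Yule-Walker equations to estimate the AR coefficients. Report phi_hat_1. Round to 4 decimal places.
\hat\phi_{1} = 0.5790

The Yule-Walker equations for an AR(p) process read, in matrix form,
  Gamma_p phi = r_p,   with   (Gamma_p)_{ij} = gamma(|i - j|),
                       (r_p)_i = gamma(i),   i,j = 1..p.
Substitute the sample gammas (Toeplitz matrix and right-hand side of size 1):
  Gamma_p = [[4.5129]]
  r_p     = [2.613]
With p = 1 this is the single equation gamma(0) phi_1 = gamma(1):
  phi_hat_1 = gamma(1) / gamma(0) = 2.613 / 4.5129 = 0.5790.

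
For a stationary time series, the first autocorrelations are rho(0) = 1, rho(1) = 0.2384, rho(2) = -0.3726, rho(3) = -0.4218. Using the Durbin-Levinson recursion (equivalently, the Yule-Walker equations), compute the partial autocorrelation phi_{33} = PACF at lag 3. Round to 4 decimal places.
\phi_{33} = -0.2461

The PACF at lag k is phi_{kk}, the last component of the solution
to the Yule-Walker system G_k phi = r_k where
  (G_k)_{ij} = rho(|i - j|), (r_k)_i = rho(i), i,j = 1..k.
Equivalently, Durbin-Levinson gives phi_{kk} iteratively:
  phi_{11} = rho(1)
  phi_{kk} = [rho(k) - sum_{j=1..k-1} phi_{k-1,j} rho(k-j)]
            / [1 - sum_{j=1..k-1} phi_{k-1,j} rho(j)],
  phi_{k,j} = phi_{k-1,j} - phi_{kk} phi_{k-1,k-j},  j = 1..k-1.
Step k = 1:
  phi_11 = rho(1) = 0.2384.
Step k = 2:
  phi_22 = [rho(2) - phi_11 rho(1)] / [1 - phi_11 rho(1)] = [-0.3726 - (0.2384)(0.2384)] / [1 - (0.2384)(0.2384)]
         = -0.42943456 / 0.94316544 = -0.455312.
  Update: phi_21 = phi_11 - phi_22 phi_11 = 0.2384 - (-0.455312)(0.2384) = 0.346946.
Step k = 3:
  phi_33 = [rho(3) - phi_21 rho(2) - phi_22 rho(1)] / [1 - phi_21 rho(1) - phi_22 rho(2)]
    numerator   = -0.4218 - (0.346946)(-0.3726) - (-0.455312)(0.2384) = -0.18398139
    denominator = 1 - (0.346946)(0.2384) - (-0.455312)(-0.3726) = 0.74763872
  phi_33 = -0.18398139 / 0.74763872 = -0.2461.
Therefore phi_{33} = -0.2461.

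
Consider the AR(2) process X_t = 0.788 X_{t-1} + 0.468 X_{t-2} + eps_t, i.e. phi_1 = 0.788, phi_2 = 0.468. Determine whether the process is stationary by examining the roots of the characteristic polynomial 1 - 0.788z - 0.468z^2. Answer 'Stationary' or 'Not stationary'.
\text{Not stationary}

The AR(p) characteristic polynomial is P(z) = 1 - 0.788z - 0.468z^2.
Stationarity requires all roots to lie outside the unit circle, i.e. |z| > 1 for every root.
Set 1 + (-0.788) z + (-0.468) z^2 = 0, i.e. a z^2 + b z + c = 0 with a = -0.468, b = -0.788, c = 1.
Discriminant D = b^2 - 4ac = (-0.788)^2 - 4*(-0.468)*1 = 0.620944 - (-1.872) = 2.492944.
D >= 0, so the roots are real: z = (-b +/- sqrt(D)) / (2a) = (0.788 +/- 1.578906) / (-0.936).
  z_1 = (0.788 + 1.578906) / (-0.936) = -2.5287,   |z_1| = 2.5287.
  z_2 = (0.788 - 1.578906) / (-0.936) = 0.845,   |z_2| = 0.845.
Moduli of all roots: 2.5287, 0.8450.
All moduli strictly greater than 1? No.
Verdict: Not stationary.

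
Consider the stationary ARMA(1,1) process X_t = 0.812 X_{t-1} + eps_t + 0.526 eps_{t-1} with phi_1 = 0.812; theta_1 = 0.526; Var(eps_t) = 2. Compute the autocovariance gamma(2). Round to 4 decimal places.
\gamma(2) = 9.1030

Multiply the model equation by X_{t-k} and take expectations. With theta_0 = psi_0 = 1 and psi_j the MA(infinity) weights, this gives
  gamma(k) - sum_i phi_i gamma(k-i) = c_k,
  c_k = sigma^2 * sum_{j=k..q} theta_j psi_{j-k}   (c_k = 0 for k > q),
using gamma(-m) = gamma(m).
psi-weights needed (psi_j = theta_j + sum_i phi_i psi_{j-i}):
  psi_1 = theta_1 + phi_1 = 0.526 + (0.812) = 1.338
Right-hand sides:
  c_0 = sigma^2 (1 + theta_1 psi_1) = 2 * (1 + (0.526)(1.338)) = 2 * 1.703788 = 3.407576
  c_1 = sigma^2 theta_1 = 2 * (0.526) = 1.052
  c_2 = 0
Equations for k = 0 and k = 1 (AR order 1):
  gamma(0) = phi_1 gamma(1) + c_0
  gamma(1) = phi_1 gamma(0) + c_1
Substituting the second into the first: gamma(0) (1 - phi_1^2) = c_0 + phi_1 c_1, so
  gamma(0) = (c_0 + phi_1 c_1) / (1 - phi_1^2) = (3.407576 + (0.812)(1.052)) / (1 - (0.812)^2) = 4.2618 / 0.340656 = 12.510568.
  gamma(1) = phi_1 gamma(0) + c_1 = (0.812)(12.510568) + (1.052) = 11.210581.
For k = 2 (> q): gamma(2) = phi_1 gamma(1) = (0.812)(11.210581) = 9.102992.
Therefore gamma(2) = 9.1030 (to 4 decimal places).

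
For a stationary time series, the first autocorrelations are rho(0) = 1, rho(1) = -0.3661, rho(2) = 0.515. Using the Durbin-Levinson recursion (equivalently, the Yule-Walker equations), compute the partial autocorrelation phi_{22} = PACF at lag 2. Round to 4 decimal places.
\phi_{22} = 0.4399

The PACF at lag k is phi_{kk}, the last component of the solution
to the Yule-Walker system G_k phi = r_k where
  (G_k)_{ij} = rho(|i - j|), (r_k)_i = rho(i), i,j = 1..k.
Equivalently, Durbin-Levinson gives phi_{kk} iteratively:
  phi_{11} = rho(1)
  phi_{kk} = [rho(k) - sum_{j=1..k-1} phi_{k-1,j} rho(k-j)]
            / [1 - sum_{j=1..k-1} phi_{k-1,j} rho(j)],
  phi_{k,j} = phi_{k-1,j} - phi_{kk} phi_{k-1,k-j},  j = 1..k-1.
Step k = 1:
  phi_11 = rho(1) = -0.3661.
Step k = 2:
  phi_22 = [rho(2) - phi_11 rho(1)] / [1 - phi_11 rho(1)] = [0.515 - (-0.3661)(-0.3661)] / [1 - (-0.3661)(-0.3661)]
         = 0.38097079 / 0.86597079 = 0.4399.
Therefore phi_{22} = 0.4399.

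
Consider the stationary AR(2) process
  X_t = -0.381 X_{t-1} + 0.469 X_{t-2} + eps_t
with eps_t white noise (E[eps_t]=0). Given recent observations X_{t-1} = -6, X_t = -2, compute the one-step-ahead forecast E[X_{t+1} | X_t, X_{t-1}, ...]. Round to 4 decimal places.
E[X_{t+1} \mid \mathcal F_t] = -2.0520

For an AR(p) model X_t = c + sum_i phi_i X_{t-i} + eps_t, the
one-step-ahead conditional mean is
  E[X_{t+1} | X_t, ...] = c + sum_i phi_i X_{t+1-i}.
Substitute known values:
  E[X_{t+1} | ...] = (-0.381) * (-2) + (0.469) * (-6)
                   = -2.0520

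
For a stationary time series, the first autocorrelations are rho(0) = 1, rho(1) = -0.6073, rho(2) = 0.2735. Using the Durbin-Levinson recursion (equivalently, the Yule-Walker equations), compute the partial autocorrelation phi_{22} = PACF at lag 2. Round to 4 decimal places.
\phi_{22} = -0.1510

The PACF at lag k is phi_{kk}, the last component of the solution
to the Yule-Walker system G_k phi = r_k where
  (G_k)_{ij} = rho(|i - j|), (r_k)_i = rho(i), i,j = 1..k.
Equivalently, Durbin-Levinson gives phi_{kk} iteratively:
  phi_{11} = rho(1)
  phi_{kk} = [rho(k) - sum_{j=1..k-1} phi_{k-1,j} rho(k-j)]
            / [1 - sum_{j=1..k-1} phi_{k-1,j} rho(j)],
  phi_{k,j} = phi_{k-1,j} - phi_{kk} phi_{k-1,k-j},  j = 1..k-1.
Step k = 1:
  phi_11 = rho(1) = -0.6073.
Step k = 2:
  phi_22 = [rho(2) - phi_11 rho(1)] / [1 - phi_11 rho(1)] = [0.2735 - (-0.6073)(-0.6073)] / [1 - (-0.6073)(-0.6073)]
         = -0.09531329 / 0.63118671 = -0.151.
Therefore phi_{22} = -0.1510.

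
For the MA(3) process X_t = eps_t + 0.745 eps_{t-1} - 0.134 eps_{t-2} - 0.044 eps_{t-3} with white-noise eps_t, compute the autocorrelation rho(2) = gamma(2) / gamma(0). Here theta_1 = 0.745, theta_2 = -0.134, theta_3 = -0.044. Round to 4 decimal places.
\rho(2) = -0.1059

For an MA(q) process with theta_0 = 1, the autocovariance is
  gamma(k) = sigma^2 * sum_{i=0..q-k} theta_i * theta_{i+k},
and rho(k) = gamma(k) / gamma(0). Sigma^2 cancels.
  numerator   = (1)*(-0.134) + (0.745)*(-0.044) = -0.16678.
  denominator = (1)^2 + (0.745)^2 + (-0.134)^2 + (-0.044)^2 = 1.574917.
  rho(2) = -0.16678 / 1.574917 = -0.1059.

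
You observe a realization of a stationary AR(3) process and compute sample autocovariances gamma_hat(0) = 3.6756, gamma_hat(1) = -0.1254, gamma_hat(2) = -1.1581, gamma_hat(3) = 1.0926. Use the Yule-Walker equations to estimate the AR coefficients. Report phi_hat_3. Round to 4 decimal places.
\hat\phi_{3} = 0.3030

The Yule-Walker equations for an AR(p) process read, in matrix form,
  Gamma_p phi = r_p,   with   (Gamma_p)_{ij} = gamma(|i - j|),
                       (r_p)_i = gamma(i),   i,j = 1..p.
Substitute the sample gammas (Toeplitz matrix and right-hand side of size 3):
  Gamma_p = [[3.6756, -0.1254, -1.1581], [-0.1254, 3.6756, -0.1254], [-1.1581, -0.1254, 3.6756]]
  r_p     = [-0.1254, -1.1581, 1.0926]
Written out (R1..R3):
  (R1) 3.6756 phi_1 - 0.1254 phi_2 - 1.1581 phi_3 = -0.1254
  (R2) -0.1254 phi_1 + 3.6756 phi_2 - 0.1254 phi_3 = -1.1581
  (R3) -1.1581 phi_1 - 0.1254 phi_2 + 3.6756 phi_3 = 1.0926
Gaussian elimination:
  R2 <- R2 - (-0.1254/3.6756) R1 = R2 - (-0.034117) R1:  3.671322 phi_2 - 0.164911 phi_3 = -1.162378
  R3 <- R3 - (-1.1581/3.6756) R1 = R3 - (-0.315078) R1:  -0.164911 phi_2 + 3.310708 phi_3 = 1.053089
  R3 <- R3 - (-0.164911/3.671322) R2 = R3 - (-0.044919) R2:  3.303301 phi_3 = 1.000877
Back-substitution:
  phi_hat_3 = 1.000877 / 3.303301 = 0.302993
  phi_hat_2 = (-1.162378 - (-0.164911)(0.302993)) / 3.671322 = -0.303
  phi_hat_1 = (-0.1254 - (-0.1254)(-0.303) - (-1.1581)(0.302993)) / 3.6756 = 0.051012
So phi_hat = [0.0510, -0.3030, 0.3030].
Therefore phi_hat_3 = 0.3030.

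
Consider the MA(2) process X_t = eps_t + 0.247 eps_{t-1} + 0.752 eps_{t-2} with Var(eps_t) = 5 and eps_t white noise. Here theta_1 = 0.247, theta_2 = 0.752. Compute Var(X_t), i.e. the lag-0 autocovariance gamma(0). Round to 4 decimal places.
\gamma(0) = 8.1326

For an MA(q) process X_t = eps_t + sum_i theta_i eps_{t-i} with
Var(eps_t) = sigma^2, the variance is
  gamma(0) = sigma^2 * (1 + sum_i theta_i^2).
  sum_i theta_i^2 = (0.247)^2 + (0.752)^2 = 0.061009 + 0.565504 = 0.626513.
  gamma(0) = 5 * (1 + 0.626513) = 5 * 1.626513 = 8.132565, which rounds to 8.1326.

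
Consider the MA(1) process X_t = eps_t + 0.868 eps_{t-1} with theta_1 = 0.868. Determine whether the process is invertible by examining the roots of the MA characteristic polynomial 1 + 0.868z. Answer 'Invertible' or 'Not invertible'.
\text{Invertible}

The MA(q) characteristic polynomial is P(z) = 1 + 0.868z.
Invertibility requires all roots to lie outside the unit circle, i.e. |z| > 1 for every root.
This is linear in z: 1 + (0.868) z = 0  =>  z = -1/(0.868) = -1.152074,  |z| = 1.152074.
Moduli of all roots: 1.1521.
All moduli strictly greater than 1? Yes.
Verdict: Invertible.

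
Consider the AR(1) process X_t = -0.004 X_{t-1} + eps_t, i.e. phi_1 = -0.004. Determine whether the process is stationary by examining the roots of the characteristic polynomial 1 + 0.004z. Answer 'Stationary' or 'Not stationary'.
\text{Stationary}

The AR(p) characteristic polynomial is P(z) = 1 + 0.004z.
Stationarity requires all roots to lie outside the unit circle, i.e. |z| > 1 for every root.
This is linear in z: 1 + (0.004) z = 0  =>  z = -1/(0.004) = -250,  |z| = 250.
Moduli of all roots: 250.0000.
All moduli strictly greater than 1? Yes.
Verdict: Stationary.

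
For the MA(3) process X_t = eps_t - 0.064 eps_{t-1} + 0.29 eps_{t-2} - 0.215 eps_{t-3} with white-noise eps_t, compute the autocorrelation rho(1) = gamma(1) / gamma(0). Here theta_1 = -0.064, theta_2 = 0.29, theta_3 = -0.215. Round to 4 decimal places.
\rho(1) = -0.1277

For an MA(q) process with theta_0 = 1, the autocovariance is
  gamma(k) = sigma^2 * sum_{i=0..q-k} theta_i * theta_{i+k},
and rho(k) = gamma(k) / gamma(0). Sigma^2 cancels.
  numerator   = (1)*(-0.064) + (-0.064)*(0.29) + (0.29)*(-0.215) = -0.14491.
  denominator = (1)^2 + (-0.064)^2 + (0.29)^2 + (-0.215)^2 = 1.134421.
  rho(1) = -0.14491 / 1.134421 = -0.1277.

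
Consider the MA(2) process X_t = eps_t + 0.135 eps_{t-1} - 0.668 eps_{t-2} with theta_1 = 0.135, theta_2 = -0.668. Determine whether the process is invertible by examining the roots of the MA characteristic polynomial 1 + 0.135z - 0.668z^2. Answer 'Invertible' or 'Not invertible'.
\text{Invertible}

The MA(q) characteristic polynomial is P(z) = 1 + 0.135z - 0.668z^2.
Invertibility requires all roots to lie outside the unit circle, i.e. |z| > 1 for every root.
Set 1 + (0.135) z + (-0.668) z^2 = 0, i.e. a z^2 + b z + c = 0 with a = -0.668, b = 0.135, c = 1.
Discriminant D = b^2 - 4ac = (0.135)^2 - 4*(-0.668)*1 = 0.018225 - (-2.672) = 2.690225.
D >= 0, so the roots are real: z = (-b +/- sqrt(D)) / (2a) = (-0.135 +/- 1.640191) / (-1.336).
  z_1 = (-0.135 + 1.640191) / (-1.336) = -1.1266,   |z_1| = 1.1266.
  z_2 = (-0.135 - 1.640191) / (-1.336) = 1.3287,   |z_2| = 1.3287.
Moduli of all roots: 1.1266, 1.3287.
All moduli strictly greater than 1? Yes.
Verdict: Invertible.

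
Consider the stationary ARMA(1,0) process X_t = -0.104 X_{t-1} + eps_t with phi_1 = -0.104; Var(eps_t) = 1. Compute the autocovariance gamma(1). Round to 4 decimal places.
\gamma(1) = -0.1051

Multiply the model equation by X_{t-k} and take expectations. With theta_0 = psi_0 = 1 and psi_j the MA(infinity) weights, this gives
  gamma(k) - sum_i phi_i gamma(k-i) = c_k,
  c_k = sigma^2 * sum_{j=k..q} theta_j psi_{j-k}   (c_k = 0 for k > q),
using gamma(-m) = gamma(m).
Pure AR (q = 0): c_0 = sigma^2 = 1, c_k = 0 for k >= 1.
Equations for k = 0 and k = 1 (AR order 1):
  gamma(0) = phi_1 gamma(1) + c_0
  gamma(1) = phi_1 gamma(0) + c_1
Substituting the second into the first: gamma(0) (1 - phi_1^2) = c_0 + phi_1 c_1, so
  gamma(0) = c_0 / (1 - phi_1^2) = 1 / (1 - (-0.104)^2) = 1 / 0.989184 = 1.010934.
  gamma(1) = phi_1 gamma(0) = (-0.104)(1.010934) = -0.105137.
Therefore gamma(1) = -0.1051 (to 4 decimal places).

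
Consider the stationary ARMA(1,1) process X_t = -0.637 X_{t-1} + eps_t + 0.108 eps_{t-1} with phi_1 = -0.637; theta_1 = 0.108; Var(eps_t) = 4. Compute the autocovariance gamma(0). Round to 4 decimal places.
\gamma(0) = 5.8837

Multiply the model equation by X_{t-k} and take expectations. With theta_0 = psi_0 = 1 and psi_j the MA(infinity) weights, this gives
  gamma(k) - sum_i phi_i gamma(k-i) = c_k,
  c_k = sigma^2 * sum_{j=k..q} theta_j psi_{j-k}   (c_k = 0 for k > q),
using gamma(-m) = gamma(m).
psi-weights needed (psi_j = theta_j + sum_i phi_i psi_{j-i}):
  psi_1 = theta_1 + phi_1 = 0.108 + (-0.637) = -0.529
Right-hand sides:
  c_0 = sigma^2 (1 + theta_1 psi_1) = 4 * (1 + (0.108)(-0.529)) = 4 * 0.942868 = 3.771472
  c_1 = sigma^2 theta_1 = 4 * (0.108) = 0.432
  c_2 = 0
Equations for k = 0 and k = 1 (AR order 1):
  gamma(0) = phi_1 gamma(1) + c_0
  gamma(1) = phi_1 gamma(0) + c_1
Substituting the second into the first: gamma(0) (1 - phi_1^2) = c_0 + phi_1 c_1, so
  gamma(0) = (c_0 + phi_1 c_1) / (1 - phi_1^2) = (3.771472 + (-0.637)(0.432)) / (1 - (-0.637)^2) = 3.496288 / 0.594231 = 5.883719.
Therefore gamma(0) = 5.8837 (to 4 decimal places).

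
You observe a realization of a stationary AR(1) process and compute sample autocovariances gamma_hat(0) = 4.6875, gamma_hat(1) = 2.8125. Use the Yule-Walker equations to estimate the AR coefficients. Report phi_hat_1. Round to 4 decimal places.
\hat\phi_{1} = 0.6000

The Yule-Walker equations for an AR(p) process read, in matrix form,
  Gamma_p phi = r_p,   with   (Gamma_p)_{ij} = gamma(|i - j|),
                       (r_p)_i = gamma(i),   i,j = 1..p.
Substitute the sample gammas (Toeplitz matrix and right-hand side of size 1):
  Gamma_p = [[4.6875]]
  r_p     = [2.8125]
With p = 1 this is the single equation gamma(0) phi_1 = gamma(1):
  phi_hat_1 = gamma(1) / gamma(0) = 2.8125 / 4.6875 = 0.6000.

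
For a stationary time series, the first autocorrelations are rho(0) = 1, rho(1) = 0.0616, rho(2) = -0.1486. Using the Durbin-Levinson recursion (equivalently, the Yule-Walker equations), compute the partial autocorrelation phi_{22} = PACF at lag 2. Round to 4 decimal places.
\phi_{22} = -0.1530

The PACF at lag k is phi_{kk}, the last component of the solution
to the Yule-Walker system G_k phi = r_k where
  (G_k)_{ij} = rho(|i - j|), (r_k)_i = rho(i), i,j = 1..k.
Equivalently, Durbin-Levinson gives phi_{kk} iteratively:
  phi_{11} = rho(1)
  phi_{kk} = [rho(k) - sum_{j=1..k-1} phi_{k-1,j} rho(k-j)]
            / [1 - sum_{j=1..k-1} phi_{k-1,j} rho(j)],
  phi_{k,j} = phi_{k-1,j} - phi_{kk} phi_{k-1,k-j},  j = 1..k-1.
Step k = 1:
  phi_11 = rho(1) = 0.0616.
Step k = 2:
  phi_22 = [rho(2) - phi_11 rho(1)] / [1 - phi_11 rho(1)] = [-0.1486 - (0.0616)(0.0616)] / [1 - (0.0616)(0.0616)]
         = -0.15239456 / 0.99620544 = -0.153.
Therefore phi_{22} = -0.1530.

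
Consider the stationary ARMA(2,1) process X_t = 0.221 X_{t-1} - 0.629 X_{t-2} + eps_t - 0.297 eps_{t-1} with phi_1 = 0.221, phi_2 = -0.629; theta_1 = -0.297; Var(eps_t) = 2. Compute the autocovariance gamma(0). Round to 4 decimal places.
\gamma(0) = 3.3970

Multiply the model equation by X_{t-k} and take expectations. With theta_0 = psi_0 = 1 and psi_j the MA(infinity) weights, this gives
  gamma(k) - sum_i phi_i gamma(k-i) = c_k,
  c_k = sigma^2 * sum_{j=k..q} theta_j psi_{j-k}   (c_k = 0 for k > q),
using gamma(-m) = gamma(m).
psi-weights needed (psi_j = theta_j + sum_i phi_i psi_{j-i}):
  psi_1 = theta_1 + phi_1 = -0.297 + (0.221) = -0.076
Right-hand sides:
  c_0 = sigma^2 (1 + theta_1 psi_1) = 2 * (1 + (-0.297)(-0.076)) = 2 * 1.022572 = 2.045144
  c_1 = sigma^2 theta_1 = 2 * (-0.297) = -0.594
  c_2 = 0
Equations for k = 0, 1, 2 (AR order 2, c_2 = 0):
  (E0) gamma(0) = phi_1 gamma(1) + phi_2 gamma(2) + c_0
  (E1) gamma(1) = phi_1 gamma(0) + phi_2 gamma(1) + c_1
  (E2) gamma(2) = phi_1 gamma(1) + phi_2 gamma(0)
From (E1): gamma(1) = A gamma(0) + B with
  A = phi_1 / (1 - phi_2) = 0.221 / 1.629 = 0.135666,   B = c_1 / (1 - phi_2) = -0.594 / 1.629 = -0.364641.
Insert (E2) into (E0): gamma(0) (1 - phi_2^2) = phi_1 (1 + phi_2) gamma(1) + c_0.
  phi_1 (1 + phi_2) = (0.221)(0.371) = 0.081991,   1 - phi_2^2 = 0.604359.
Replace gamma(1) by A gamma(0) + B and collect gamma(0):
  gamma(0) [0.604359 - (0.081991)(0.135666)] = (0.081991)(-0.364641) + 2.045144
  gamma(0) * 0.593236 = 2.015247
  gamma(0) = 2.015247 / 0.593236 = 3.397043.
Therefore gamma(0) = 3.3970 (to 4 decimal places).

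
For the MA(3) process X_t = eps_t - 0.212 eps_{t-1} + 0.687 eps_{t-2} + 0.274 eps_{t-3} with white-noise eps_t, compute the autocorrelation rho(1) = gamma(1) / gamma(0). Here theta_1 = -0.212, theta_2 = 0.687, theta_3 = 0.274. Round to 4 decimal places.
\rho(1) = -0.1064

For an MA(q) process with theta_0 = 1, the autocovariance is
  gamma(k) = sigma^2 * sum_{i=0..q-k} theta_i * theta_{i+k},
and rho(k) = gamma(k) / gamma(0). Sigma^2 cancels.
  numerator   = (1)*(-0.212) + (-0.212)*(0.687) + (0.687)*(0.274) = -0.169406.
  denominator = (1)^2 + (-0.212)^2 + (0.687)^2 + (0.274)^2 = 1.591989.
  rho(1) = -0.169406 / 1.591989 = -0.1064.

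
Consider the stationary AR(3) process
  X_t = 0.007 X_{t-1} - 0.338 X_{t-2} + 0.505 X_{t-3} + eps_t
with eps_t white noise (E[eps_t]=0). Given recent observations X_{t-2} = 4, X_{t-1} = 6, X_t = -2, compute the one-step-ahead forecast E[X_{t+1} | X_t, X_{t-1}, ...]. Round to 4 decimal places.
E[X_{t+1} \mid \mathcal F_t] = -0.0220

For an AR(p) model X_t = c + sum_i phi_i X_{t-i} + eps_t, the
one-step-ahead conditional mean is
  E[X_{t+1} | X_t, ...] = c + sum_i phi_i X_{t+1-i}.
Substitute known values:
  E[X_{t+1} | ...] = (0.007) * (-2) + (-0.338) * (6) + (0.505) * (4)
                   = -0.0220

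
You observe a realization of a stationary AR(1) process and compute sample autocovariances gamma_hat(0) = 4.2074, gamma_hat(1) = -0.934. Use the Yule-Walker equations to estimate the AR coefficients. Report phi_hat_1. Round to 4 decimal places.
\hat\phi_{1} = -0.2220

The Yule-Walker equations for an AR(p) process read, in matrix form,
  Gamma_p phi = r_p,   with   (Gamma_p)_{ij} = gamma(|i - j|),
                       (r_p)_i = gamma(i),   i,j = 1..p.
Substitute the sample gammas (Toeplitz matrix and right-hand side of size 1):
  Gamma_p = [[4.2074]]
  r_p     = [-0.934]
With p = 1 this is the single equation gamma(0) phi_1 = gamma(1):
  phi_hat_1 = gamma(1) / gamma(0) = -0.934 / 4.2074 = -0.2220.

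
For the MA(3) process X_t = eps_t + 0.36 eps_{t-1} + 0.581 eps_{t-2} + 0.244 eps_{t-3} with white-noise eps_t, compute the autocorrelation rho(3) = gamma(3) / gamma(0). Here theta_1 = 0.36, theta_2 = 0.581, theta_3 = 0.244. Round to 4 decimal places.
\rho(3) = 0.1598

For an MA(q) process with theta_0 = 1, the autocovariance is
  gamma(k) = sigma^2 * sum_{i=0..q-k} theta_i * theta_{i+k},
and rho(k) = gamma(k) / gamma(0). Sigma^2 cancels.
  numerator   = (1)*(0.244) = 0.244.
  denominator = (1)^2 + (0.36)^2 + (0.581)^2 + (0.244)^2 = 1.526697.
  rho(3) = 0.244 / 1.526697 = 0.1598.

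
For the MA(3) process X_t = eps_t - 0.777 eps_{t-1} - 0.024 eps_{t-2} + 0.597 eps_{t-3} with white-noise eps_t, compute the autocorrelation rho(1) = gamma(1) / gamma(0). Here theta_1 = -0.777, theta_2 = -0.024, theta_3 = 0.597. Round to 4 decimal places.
\rho(1) = -0.3941

For an MA(q) process with theta_0 = 1, the autocovariance is
  gamma(k) = sigma^2 * sum_{i=0..q-k} theta_i * theta_{i+k},
and rho(k) = gamma(k) / gamma(0). Sigma^2 cancels.
  numerator   = (1)*(-0.777) + (-0.777)*(-0.024) + (-0.024)*(0.597) = -0.77268.
  denominator = (1)^2 + (-0.777)^2 + (-0.024)^2 + (0.597)^2 = 1.960714.
  rho(1) = -0.77268 / 1.960714 = -0.3941.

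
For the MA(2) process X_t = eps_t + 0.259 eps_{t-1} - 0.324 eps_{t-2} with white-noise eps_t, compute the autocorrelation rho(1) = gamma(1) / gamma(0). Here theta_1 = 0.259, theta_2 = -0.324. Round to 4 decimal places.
\rho(1) = 0.1494

For an MA(q) process with theta_0 = 1, the autocovariance is
  gamma(k) = sigma^2 * sum_{i=0..q-k} theta_i * theta_{i+k},
and rho(k) = gamma(k) / gamma(0). Sigma^2 cancels.
  numerator   = (1)*(0.259) + (0.259)*(-0.324) = 0.175084.
  denominator = (1)^2 + (0.259)^2 + (-0.324)^2 = 1.172057.
  rho(1) = 0.175084 / 1.172057 = 0.1494.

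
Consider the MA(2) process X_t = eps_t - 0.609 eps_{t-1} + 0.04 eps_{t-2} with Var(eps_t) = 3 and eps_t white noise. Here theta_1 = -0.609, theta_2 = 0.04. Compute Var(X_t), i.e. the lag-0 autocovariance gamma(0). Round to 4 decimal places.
\gamma(0) = 4.1174

For an MA(q) process X_t = eps_t + sum_i theta_i eps_{t-i} with
Var(eps_t) = sigma^2, the variance is
  gamma(0) = sigma^2 * (1 + sum_i theta_i^2).
  sum_i theta_i^2 = (-0.609)^2 + (0.04)^2 = 0.370881 + 0.0016 = 0.372481.
  gamma(0) = 3 * (1 + 0.372481) = 3 * 1.372481 = 4.117443, which rounds to 4.1174.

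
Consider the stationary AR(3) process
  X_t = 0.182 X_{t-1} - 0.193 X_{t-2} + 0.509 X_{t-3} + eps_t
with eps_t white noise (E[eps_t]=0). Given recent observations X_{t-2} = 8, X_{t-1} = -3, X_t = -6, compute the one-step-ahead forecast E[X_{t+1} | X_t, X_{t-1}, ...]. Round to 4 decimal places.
E[X_{t+1} \mid \mathcal F_t] = 3.5590

For an AR(p) model X_t = c + sum_i phi_i X_{t-i} + eps_t, the
one-step-ahead conditional mean is
  E[X_{t+1} | X_t, ...] = c + sum_i phi_i X_{t+1-i}.
Substitute known values:
  E[X_{t+1} | ...] = (0.182) * (-6) + (-0.193) * (-3) + (0.509) * (8)
                   = 3.5590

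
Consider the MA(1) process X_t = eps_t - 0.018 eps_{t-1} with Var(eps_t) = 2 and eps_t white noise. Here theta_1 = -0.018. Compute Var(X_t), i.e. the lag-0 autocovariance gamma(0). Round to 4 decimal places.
\gamma(0) = 2.0006

For an MA(q) process X_t = eps_t + sum_i theta_i eps_{t-i} with
Var(eps_t) = sigma^2, the variance is
  gamma(0) = sigma^2 * (1 + sum_i theta_i^2).
  sum_i theta_i^2 = (-0.018)^2 = 0.000324.
  gamma(0) = 2 * (1 + 0.000324) = 2 * 1.000324 = 2.000648, which rounds to 2.0006.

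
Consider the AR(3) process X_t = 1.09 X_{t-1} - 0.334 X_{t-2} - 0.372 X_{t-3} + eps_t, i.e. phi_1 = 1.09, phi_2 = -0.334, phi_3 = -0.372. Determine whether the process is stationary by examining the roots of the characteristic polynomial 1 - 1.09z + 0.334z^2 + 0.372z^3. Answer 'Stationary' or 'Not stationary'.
\text{Stationary}

The AR(p) characteristic polynomial is P(z) = 1 - 1.09z + 0.334z^2 + 0.372z^3.
Stationarity requires all roots to lie outside the unit circle, i.e. |z| > 1 for every root.
Degree 3: look for a simple real root z0 first, then factor out (1 - z/z0) and solve the remaining quadratic.
Testing z0 = -2.5: P(-2.5) = 1 + (-1.09)(-2.5) + (0.334)(-2.5)^2 + (0.372)(-2.5)^3
  = 1 + (2.725) + (2.0875) + (-5.8125) = 0.  So z_0 = -2.5 is a root, |z_0| = 2.5.
Divide out the factor (1 + 0.4 z) = (1 - z/z0) (since 1/z0 = -0.4):
  P(z) = (1 + 0.4 z)(1 + (-1.49) z + (0.93) z^2)
  [check: z-coef -1.49 - (-0.4) = -1.09; z^2-coef 0.93 - (-0.4)(-1.49) = 0.334; z^3-coef -(-0.4)(0.93) = 0.372.]
Remaining roots from the quadratic factor 1 + (-1.49) z + (0.93) z^2:
  Set 1 + (-1.49) z + (0.93) z^2 = 0, i.e. a z^2 + b z + c = 0 with a = 0.93, b = -1.49, c = 1.
  Discriminant D = b^2 - 4ac = (-1.49)^2 - 4*(0.93)*1 = 2.2201 - (3.72) = -1.4999.
  D < 0, so the roots are the complex-conjugate pair z = (-b +/- i sqrt(-D)) / (2a) = 0.8011 +/- 0.6584i.
  For a conjugate pair |z|^2 = z * conj(z) = (product of roots) = c/a = 1/(0.93) = 1.075269, so |z| = sqrt(1.075269) = 1.037 for both roots.
Moduli of all roots: 2.5000, 1.0370, 1.0370.
All moduli strictly greater than 1? Yes.
Verdict: Stationary.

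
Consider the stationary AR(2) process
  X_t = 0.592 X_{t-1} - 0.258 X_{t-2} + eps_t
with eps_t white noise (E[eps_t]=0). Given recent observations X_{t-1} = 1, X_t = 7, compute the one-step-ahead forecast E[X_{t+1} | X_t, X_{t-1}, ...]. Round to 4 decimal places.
E[X_{t+1} \mid \mathcal F_t] = 3.8860

For an AR(p) model X_t = c + sum_i phi_i X_{t-i} + eps_t, the
one-step-ahead conditional mean is
  E[X_{t+1} | X_t, ...] = c + sum_i phi_i X_{t+1-i}.
Substitute known values:
  E[X_{t+1} | ...] = (0.592) * (7) + (-0.258) * (1)
                   = 3.8860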